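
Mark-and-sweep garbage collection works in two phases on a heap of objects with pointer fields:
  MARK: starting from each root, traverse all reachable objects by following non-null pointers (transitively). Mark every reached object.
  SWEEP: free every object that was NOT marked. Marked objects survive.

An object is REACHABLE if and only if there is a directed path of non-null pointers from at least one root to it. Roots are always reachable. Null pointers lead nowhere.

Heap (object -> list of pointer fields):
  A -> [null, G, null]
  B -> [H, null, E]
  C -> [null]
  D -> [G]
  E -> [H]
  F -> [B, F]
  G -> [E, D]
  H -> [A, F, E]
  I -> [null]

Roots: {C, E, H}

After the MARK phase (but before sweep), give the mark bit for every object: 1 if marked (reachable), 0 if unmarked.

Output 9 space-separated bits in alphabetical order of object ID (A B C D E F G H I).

Roots: C E H
Mark C: refs=null, marked=C
Mark E: refs=H, marked=C E
Mark H: refs=A F E, marked=C E H
Mark A: refs=null G null, marked=A C E H
Mark F: refs=B F, marked=A C E F H
Mark G: refs=E D, marked=A C E F G H
Mark B: refs=H null E, marked=A B C E F G H
Mark D: refs=G, marked=A B C D E F G H
Unmarked (collected): I

Answer: 1 1 1 1 1 1 1 1 0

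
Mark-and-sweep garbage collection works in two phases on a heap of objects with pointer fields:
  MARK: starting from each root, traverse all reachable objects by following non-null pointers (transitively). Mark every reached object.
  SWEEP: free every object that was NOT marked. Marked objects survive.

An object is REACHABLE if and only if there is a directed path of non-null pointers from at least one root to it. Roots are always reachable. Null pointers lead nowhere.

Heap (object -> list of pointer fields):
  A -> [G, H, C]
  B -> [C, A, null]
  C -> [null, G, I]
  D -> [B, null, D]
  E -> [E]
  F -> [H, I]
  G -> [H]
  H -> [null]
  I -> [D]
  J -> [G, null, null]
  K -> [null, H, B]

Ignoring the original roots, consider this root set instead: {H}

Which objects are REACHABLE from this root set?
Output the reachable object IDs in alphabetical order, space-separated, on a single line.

Answer: H

Derivation:
Roots: H
Mark H: refs=null, marked=H
Unmarked (collected): A B C D E F G I J K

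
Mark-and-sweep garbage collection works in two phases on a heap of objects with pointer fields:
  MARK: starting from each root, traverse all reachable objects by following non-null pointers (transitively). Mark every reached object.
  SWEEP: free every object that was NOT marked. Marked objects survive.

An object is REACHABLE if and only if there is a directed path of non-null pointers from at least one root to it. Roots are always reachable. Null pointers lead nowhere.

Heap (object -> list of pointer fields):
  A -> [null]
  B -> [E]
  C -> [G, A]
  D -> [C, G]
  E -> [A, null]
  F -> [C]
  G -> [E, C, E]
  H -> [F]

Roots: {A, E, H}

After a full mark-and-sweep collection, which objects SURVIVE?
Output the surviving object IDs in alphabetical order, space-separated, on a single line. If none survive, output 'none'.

Answer: A C E F G H

Derivation:
Roots: A E H
Mark A: refs=null, marked=A
Mark E: refs=A null, marked=A E
Mark H: refs=F, marked=A E H
Mark F: refs=C, marked=A E F H
Mark C: refs=G A, marked=A C E F H
Mark G: refs=E C E, marked=A C E F G H
Unmarked (collected): B D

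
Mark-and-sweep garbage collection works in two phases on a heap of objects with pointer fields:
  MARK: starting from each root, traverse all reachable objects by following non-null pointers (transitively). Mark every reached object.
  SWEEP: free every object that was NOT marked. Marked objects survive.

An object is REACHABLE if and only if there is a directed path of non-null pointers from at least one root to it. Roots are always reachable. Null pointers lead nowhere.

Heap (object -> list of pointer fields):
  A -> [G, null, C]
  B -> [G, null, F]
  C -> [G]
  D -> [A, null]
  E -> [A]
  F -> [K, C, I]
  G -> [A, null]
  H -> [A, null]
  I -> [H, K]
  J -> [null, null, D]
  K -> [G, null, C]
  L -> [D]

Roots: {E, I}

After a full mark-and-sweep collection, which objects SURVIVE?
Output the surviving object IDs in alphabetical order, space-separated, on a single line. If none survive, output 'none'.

Answer: A C E G H I K

Derivation:
Roots: E I
Mark E: refs=A, marked=E
Mark I: refs=H K, marked=E I
Mark A: refs=G null C, marked=A E I
Mark H: refs=A null, marked=A E H I
Mark K: refs=G null C, marked=A E H I K
Mark G: refs=A null, marked=A E G H I K
Mark C: refs=G, marked=A C E G H I K
Unmarked (collected): B D F J L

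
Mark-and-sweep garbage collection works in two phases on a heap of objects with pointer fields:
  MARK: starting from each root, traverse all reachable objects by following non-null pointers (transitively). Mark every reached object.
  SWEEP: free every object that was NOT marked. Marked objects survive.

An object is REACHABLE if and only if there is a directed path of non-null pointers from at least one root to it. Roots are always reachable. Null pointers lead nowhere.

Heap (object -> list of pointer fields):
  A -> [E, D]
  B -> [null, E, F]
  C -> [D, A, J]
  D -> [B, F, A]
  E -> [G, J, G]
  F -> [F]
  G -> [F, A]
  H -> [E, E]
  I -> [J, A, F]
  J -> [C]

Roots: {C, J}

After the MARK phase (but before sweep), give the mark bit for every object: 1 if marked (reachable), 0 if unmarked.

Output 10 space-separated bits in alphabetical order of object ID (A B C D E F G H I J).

Roots: C J
Mark C: refs=D A J, marked=C
Mark J: refs=C, marked=C J
Mark D: refs=B F A, marked=C D J
Mark A: refs=E D, marked=A C D J
Mark B: refs=null E F, marked=A B C D J
Mark F: refs=F, marked=A B C D F J
Mark E: refs=G J G, marked=A B C D E F J
Mark G: refs=F A, marked=A B C D E F G J
Unmarked (collected): H I

Answer: 1 1 1 1 1 1 1 0 0 1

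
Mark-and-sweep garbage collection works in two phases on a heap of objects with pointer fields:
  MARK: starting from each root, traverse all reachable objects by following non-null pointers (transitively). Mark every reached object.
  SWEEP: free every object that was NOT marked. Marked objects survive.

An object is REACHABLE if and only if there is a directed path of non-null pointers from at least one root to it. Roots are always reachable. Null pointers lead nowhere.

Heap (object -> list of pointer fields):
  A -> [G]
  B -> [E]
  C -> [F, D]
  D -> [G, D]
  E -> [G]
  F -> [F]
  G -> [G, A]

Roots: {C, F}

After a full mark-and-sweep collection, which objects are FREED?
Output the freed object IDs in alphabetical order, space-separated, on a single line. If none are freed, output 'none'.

Answer: B E

Derivation:
Roots: C F
Mark C: refs=F D, marked=C
Mark F: refs=F, marked=C F
Mark D: refs=G D, marked=C D F
Mark G: refs=G A, marked=C D F G
Mark A: refs=G, marked=A C D F G
Unmarked (collected): B E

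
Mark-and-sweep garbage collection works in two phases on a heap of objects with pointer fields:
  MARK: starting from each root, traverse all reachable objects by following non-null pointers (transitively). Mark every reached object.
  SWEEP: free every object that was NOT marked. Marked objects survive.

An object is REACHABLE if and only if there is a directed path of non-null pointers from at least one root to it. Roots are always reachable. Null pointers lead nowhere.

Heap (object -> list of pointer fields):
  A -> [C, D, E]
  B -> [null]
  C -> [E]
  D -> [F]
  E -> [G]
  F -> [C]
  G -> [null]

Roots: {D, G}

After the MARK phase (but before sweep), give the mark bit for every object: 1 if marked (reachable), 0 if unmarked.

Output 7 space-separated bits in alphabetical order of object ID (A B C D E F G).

Roots: D G
Mark D: refs=F, marked=D
Mark G: refs=null, marked=D G
Mark F: refs=C, marked=D F G
Mark C: refs=E, marked=C D F G
Mark E: refs=G, marked=C D E F G
Unmarked (collected): A B

Answer: 0 0 1 1 1 1 1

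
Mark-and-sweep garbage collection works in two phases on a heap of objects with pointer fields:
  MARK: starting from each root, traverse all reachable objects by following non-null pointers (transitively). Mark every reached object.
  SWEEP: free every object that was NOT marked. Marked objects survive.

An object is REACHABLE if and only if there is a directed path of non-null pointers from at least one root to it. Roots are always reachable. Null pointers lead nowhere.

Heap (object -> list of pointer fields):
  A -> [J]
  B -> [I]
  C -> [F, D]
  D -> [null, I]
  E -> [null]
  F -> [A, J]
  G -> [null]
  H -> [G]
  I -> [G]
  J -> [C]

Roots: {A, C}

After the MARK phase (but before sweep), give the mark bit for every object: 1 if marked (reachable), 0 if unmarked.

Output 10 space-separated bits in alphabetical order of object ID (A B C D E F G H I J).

Answer: 1 0 1 1 0 1 1 0 1 1

Derivation:
Roots: A C
Mark A: refs=J, marked=A
Mark C: refs=F D, marked=A C
Mark J: refs=C, marked=A C J
Mark F: refs=A J, marked=A C F J
Mark D: refs=null I, marked=A C D F J
Mark I: refs=G, marked=A C D F I J
Mark G: refs=null, marked=A C D F G I J
Unmarked (collected): B E H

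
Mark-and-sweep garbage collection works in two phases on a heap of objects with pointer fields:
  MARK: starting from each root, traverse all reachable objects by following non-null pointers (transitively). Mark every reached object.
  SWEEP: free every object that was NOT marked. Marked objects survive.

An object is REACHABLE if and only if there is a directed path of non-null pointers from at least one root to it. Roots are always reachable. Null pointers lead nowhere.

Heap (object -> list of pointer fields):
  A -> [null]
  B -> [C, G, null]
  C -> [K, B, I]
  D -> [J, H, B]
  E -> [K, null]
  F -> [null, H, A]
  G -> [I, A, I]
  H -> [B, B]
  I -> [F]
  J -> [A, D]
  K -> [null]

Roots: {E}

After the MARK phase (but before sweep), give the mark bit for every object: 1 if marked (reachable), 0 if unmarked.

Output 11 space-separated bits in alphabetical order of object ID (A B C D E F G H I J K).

Answer: 0 0 0 0 1 0 0 0 0 0 1

Derivation:
Roots: E
Mark E: refs=K null, marked=E
Mark K: refs=null, marked=E K
Unmarked (collected): A B C D F G H I J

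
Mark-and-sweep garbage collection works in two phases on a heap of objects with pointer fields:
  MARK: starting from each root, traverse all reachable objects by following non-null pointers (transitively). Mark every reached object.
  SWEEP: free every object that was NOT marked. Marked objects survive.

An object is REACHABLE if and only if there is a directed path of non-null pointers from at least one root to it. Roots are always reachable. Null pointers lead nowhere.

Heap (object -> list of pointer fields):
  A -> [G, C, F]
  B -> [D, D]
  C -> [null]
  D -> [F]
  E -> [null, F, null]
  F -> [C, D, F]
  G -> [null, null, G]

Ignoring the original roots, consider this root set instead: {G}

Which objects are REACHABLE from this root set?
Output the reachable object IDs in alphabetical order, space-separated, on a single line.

Roots: G
Mark G: refs=null null G, marked=G
Unmarked (collected): A B C D E F

Answer: G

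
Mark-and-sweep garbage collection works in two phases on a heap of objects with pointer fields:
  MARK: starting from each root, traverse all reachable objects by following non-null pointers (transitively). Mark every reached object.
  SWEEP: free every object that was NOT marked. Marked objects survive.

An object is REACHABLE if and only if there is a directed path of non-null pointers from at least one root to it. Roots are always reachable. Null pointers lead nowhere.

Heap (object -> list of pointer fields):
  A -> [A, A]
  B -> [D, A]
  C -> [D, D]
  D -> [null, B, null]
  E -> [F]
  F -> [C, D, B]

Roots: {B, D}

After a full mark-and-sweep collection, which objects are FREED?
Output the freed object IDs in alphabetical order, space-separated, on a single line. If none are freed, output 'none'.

Answer: C E F

Derivation:
Roots: B D
Mark B: refs=D A, marked=B
Mark D: refs=null B null, marked=B D
Mark A: refs=A A, marked=A B D
Unmarked (collected): C E F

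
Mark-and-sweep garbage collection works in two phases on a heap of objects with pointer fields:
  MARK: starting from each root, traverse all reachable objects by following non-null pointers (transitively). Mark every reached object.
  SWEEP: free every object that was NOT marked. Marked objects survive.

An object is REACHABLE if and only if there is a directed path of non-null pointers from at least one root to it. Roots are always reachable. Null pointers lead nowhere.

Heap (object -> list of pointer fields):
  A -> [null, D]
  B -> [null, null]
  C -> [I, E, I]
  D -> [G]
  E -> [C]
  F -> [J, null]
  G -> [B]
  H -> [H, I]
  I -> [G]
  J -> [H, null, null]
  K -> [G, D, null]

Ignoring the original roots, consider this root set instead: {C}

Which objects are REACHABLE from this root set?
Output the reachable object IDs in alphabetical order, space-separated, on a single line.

Roots: C
Mark C: refs=I E I, marked=C
Mark I: refs=G, marked=C I
Mark E: refs=C, marked=C E I
Mark G: refs=B, marked=C E G I
Mark B: refs=null null, marked=B C E G I
Unmarked (collected): A D F H J K

Answer: B C E G I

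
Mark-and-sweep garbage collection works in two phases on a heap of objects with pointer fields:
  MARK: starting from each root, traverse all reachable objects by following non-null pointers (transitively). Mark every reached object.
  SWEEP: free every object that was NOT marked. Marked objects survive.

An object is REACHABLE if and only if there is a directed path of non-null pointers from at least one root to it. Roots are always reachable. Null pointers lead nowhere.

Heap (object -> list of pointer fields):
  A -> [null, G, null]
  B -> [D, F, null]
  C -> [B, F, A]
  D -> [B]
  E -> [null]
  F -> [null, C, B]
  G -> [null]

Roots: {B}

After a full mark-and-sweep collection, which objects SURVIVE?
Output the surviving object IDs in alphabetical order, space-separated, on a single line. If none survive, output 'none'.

Roots: B
Mark B: refs=D F null, marked=B
Mark D: refs=B, marked=B D
Mark F: refs=null C B, marked=B D F
Mark C: refs=B F A, marked=B C D F
Mark A: refs=null G null, marked=A B C D F
Mark G: refs=null, marked=A B C D F G
Unmarked (collected): E

Answer: A B C D F G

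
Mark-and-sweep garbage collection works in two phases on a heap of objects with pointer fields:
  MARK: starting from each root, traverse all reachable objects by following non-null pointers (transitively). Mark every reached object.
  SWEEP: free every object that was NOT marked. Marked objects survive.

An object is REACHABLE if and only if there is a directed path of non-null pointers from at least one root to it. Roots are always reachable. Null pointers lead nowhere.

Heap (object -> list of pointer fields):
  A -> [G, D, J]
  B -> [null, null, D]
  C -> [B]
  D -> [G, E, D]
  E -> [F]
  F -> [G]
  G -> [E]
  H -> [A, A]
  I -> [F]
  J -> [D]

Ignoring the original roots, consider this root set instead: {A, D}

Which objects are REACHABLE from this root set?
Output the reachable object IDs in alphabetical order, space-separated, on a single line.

Answer: A D E F G J

Derivation:
Roots: A D
Mark A: refs=G D J, marked=A
Mark D: refs=G E D, marked=A D
Mark G: refs=E, marked=A D G
Mark J: refs=D, marked=A D G J
Mark E: refs=F, marked=A D E G J
Mark F: refs=G, marked=A D E F G J
Unmarked (collected): B C H I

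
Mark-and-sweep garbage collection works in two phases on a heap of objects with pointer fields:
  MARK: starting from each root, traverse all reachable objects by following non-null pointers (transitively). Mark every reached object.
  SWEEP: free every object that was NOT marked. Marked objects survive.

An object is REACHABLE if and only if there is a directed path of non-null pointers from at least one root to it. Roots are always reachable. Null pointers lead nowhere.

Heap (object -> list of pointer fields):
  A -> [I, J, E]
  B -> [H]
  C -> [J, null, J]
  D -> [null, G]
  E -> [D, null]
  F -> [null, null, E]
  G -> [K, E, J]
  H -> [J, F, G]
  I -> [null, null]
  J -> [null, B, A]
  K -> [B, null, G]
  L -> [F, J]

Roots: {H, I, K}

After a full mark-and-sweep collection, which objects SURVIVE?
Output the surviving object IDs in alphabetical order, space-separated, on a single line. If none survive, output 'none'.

Roots: H I K
Mark H: refs=J F G, marked=H
Mark I: refs=null null, marked=H I
Mark K: refs=B null G, marked=H I K
Mark J: refs=null B A, marked=H I J K
Mark F: refs=null null E, marked=F H I J K
Mark G: refs=K E J, marked=F G H I J K
Mark B: refs=H, marked=B F G H I J K
Mark A: refs=I J E, marked=A B F G H I J K
Mark E: refs=D null, marked=A B E F G H I J K
Mark D: refs=null G, marked=A B D E F G H I J K
Unmarked (collected): C L

Answer: A B D E F G H I J K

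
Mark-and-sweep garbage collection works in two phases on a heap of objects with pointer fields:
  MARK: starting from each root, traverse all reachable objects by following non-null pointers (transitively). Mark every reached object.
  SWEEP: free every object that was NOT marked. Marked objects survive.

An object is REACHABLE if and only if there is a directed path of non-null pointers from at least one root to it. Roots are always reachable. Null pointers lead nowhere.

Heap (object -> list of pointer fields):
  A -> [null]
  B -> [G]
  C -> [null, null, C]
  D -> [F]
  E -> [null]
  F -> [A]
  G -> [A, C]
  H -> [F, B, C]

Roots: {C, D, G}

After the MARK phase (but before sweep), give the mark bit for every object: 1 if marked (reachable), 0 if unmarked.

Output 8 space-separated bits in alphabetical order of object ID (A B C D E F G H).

Roots: C D G
Mark C: refs=null null C, marked=C
Mark D: refs=F, marked=C D
Mark G: refs=A C, marked=C D G
Mark F: refs=A, marked=C D F G
Mark A: refs=null, marked=A C D F G
Unmarked (collected): B E H

Answer: 1 0 1 1 0 1 1 0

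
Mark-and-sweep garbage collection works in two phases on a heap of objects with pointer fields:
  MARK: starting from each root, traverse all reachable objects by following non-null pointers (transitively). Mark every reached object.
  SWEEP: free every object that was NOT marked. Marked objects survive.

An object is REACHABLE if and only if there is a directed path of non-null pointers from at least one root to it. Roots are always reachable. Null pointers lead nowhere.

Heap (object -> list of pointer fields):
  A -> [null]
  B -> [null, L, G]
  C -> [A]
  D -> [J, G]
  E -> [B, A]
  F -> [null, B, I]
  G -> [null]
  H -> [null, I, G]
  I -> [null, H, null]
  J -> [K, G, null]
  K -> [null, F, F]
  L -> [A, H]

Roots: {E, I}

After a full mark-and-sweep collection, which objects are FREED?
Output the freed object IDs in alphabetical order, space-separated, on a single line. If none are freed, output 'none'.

Answer: C D F J K

Derivation:
Roots: E I
Mark E: refs=B A, marked=E
Mark I: refs=null H null, marked=E I
Mark B: refs=null L G, marked=B E I
Mark A: refs=null, marked=A B E I
Mark H: refs=null I G, marked=A B E H I
Mark L: refs=A H, marked=A B E H I L
Mark G: refs=null, marked=A B E G H I L
Unmarked (collected): C D F J K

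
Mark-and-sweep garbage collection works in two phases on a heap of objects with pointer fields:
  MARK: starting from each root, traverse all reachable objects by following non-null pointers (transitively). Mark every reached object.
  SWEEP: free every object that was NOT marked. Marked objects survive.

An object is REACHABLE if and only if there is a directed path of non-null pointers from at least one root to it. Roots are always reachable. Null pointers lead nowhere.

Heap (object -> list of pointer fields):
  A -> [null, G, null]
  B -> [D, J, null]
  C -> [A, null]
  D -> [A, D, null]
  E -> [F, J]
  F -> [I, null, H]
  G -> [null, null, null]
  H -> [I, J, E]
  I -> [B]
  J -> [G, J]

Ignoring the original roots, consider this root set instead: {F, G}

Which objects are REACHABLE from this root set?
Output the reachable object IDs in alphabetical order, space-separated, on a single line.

Roots: F G
Mark F: refs=I null H, marked=F
Mark G: refs=null null null, marked=F G
Mark I: refs=B, marked=F G I
Mark H: refs=I J E, marked=F G H I
Mark B: refs=D J null, marked=B F G H I
Mark J: refs=G J, marked=B F G H I J
Mark E: refs=F J, marked=B E F G H I J
Mark D: refs=A D null, marked=B D E F G H I J
Mark A: refs=null G null, marked=A B D E F G H I J
Unmarked (collected): C

Answer: A B D E F G H I J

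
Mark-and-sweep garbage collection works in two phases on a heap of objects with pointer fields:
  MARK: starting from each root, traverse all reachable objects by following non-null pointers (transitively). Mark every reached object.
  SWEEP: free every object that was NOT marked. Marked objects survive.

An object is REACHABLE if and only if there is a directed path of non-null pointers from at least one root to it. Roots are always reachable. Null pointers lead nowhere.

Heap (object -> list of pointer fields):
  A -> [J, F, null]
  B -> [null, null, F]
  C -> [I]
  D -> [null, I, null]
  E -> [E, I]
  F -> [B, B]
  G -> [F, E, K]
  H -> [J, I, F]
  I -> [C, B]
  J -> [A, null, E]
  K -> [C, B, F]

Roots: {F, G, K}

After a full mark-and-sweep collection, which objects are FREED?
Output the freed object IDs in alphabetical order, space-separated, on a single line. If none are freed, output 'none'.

Roots: F G K
Mark F: refs=B B, marked=F
Mark G: refs=F E K, marked=F G
Mark K: refs=C B F, marked=F G K
Mark B: refs=null null F, marked=B F G K
Mark E: refs=E I, marked=B E F G K
Mark C: refs=I, marked=B C E F G K
Mark I: refs=C B, marked=B C E F G I K
Unmarked (collected): A D H J

Answer: A D H J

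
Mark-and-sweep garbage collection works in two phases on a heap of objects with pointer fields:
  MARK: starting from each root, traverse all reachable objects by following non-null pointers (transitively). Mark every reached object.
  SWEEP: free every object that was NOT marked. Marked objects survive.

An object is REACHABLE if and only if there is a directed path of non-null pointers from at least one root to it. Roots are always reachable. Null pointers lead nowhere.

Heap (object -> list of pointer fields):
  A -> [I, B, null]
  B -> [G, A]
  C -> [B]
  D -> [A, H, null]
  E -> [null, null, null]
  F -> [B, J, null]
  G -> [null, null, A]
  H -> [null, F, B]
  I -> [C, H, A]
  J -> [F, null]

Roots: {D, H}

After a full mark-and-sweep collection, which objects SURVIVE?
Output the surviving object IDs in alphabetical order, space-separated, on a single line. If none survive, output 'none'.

Roots: D H
Mark D: refs=A H null, marked=D
Mark H: refs=null F B, marked=D H
Mark A: refs=I B null, marked=A D H
Mark F: refs=B J null, marked=A D F H
Mark B: refs=G A, marked=A B D F H
Mark I: refs=C H A, marked=A B D F H I
Mark J: refs=F null, marked=A B D F H I J
Mark G: refs=null null A, marked=A B D F G H I J
Mark C: refs=B, marked=A B C D F G H I J
Unmarked (collected): E

Answer: A B C D F G H I J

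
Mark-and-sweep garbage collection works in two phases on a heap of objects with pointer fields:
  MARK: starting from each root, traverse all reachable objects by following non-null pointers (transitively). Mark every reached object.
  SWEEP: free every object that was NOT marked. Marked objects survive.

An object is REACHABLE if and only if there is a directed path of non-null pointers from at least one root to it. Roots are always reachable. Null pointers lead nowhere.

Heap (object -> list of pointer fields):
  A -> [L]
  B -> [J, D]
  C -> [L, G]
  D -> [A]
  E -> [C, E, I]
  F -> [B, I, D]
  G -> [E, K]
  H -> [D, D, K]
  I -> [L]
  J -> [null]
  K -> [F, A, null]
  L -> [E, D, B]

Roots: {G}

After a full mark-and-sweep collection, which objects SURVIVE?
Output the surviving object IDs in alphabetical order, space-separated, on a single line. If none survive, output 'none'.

Answer: A B C D E F G I J K L

Derivation:
Roots: G
Mark G: refs=E K, marked=G
Mark E: refs=C E I, marked=E G
Mark K: refs=F A null, marked=E G K
Mark C: refs=L G, marked=C E G K
Mark I: refs=L, marked=C E G I K
Mark F: refs=B I D, marked=C E F G I K
Mark A: refs=L, marked=A C E F G I K
Mark L: refs=E D B, marked=A C E F G I K L
Mark B: refs=J D, marked=A B C E F G I K L
Mark D: refs=A, marked=A B C D E F G I K L
Mark J: refs=null, marked=A B C D E F G I J K L
Unmarked (collected): H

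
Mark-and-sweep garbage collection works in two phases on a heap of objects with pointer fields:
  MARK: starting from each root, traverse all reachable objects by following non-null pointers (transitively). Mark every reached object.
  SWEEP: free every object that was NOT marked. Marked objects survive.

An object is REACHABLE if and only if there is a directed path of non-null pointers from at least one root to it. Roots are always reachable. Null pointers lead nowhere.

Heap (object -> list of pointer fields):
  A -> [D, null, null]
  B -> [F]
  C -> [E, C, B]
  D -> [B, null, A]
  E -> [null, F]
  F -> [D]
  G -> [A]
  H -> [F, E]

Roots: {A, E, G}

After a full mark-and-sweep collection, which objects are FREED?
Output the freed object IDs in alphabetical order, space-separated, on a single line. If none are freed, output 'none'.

Answer: C H

Derivation:
Roots: A E G
Mark A: refs=D null null, marked=A
Mark E: refs=null F, marked=A E
Mark G: refs=A, marked=A E G
Mark D: refs=B null A, marked=A D E G
Mark F: refs=D, marked=A D E F G
Mark B: refs=F, marked=A B D E F G
Unmarked (collected): C H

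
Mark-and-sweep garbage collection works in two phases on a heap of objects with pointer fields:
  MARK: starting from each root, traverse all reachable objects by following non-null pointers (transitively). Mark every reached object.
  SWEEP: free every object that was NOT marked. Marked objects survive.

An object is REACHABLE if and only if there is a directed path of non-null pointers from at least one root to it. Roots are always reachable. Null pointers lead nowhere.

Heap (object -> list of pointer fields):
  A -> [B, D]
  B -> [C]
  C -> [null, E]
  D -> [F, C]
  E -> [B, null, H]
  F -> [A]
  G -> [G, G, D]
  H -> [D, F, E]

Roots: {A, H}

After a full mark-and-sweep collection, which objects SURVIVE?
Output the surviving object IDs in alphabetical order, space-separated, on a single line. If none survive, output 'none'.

Answer: A B C D E F H

Derivation:
Roots: A H
Mark A: refs=B D, marked=A
Mark H: refs=D F E, marked=A H
Mark B: refs=C, marked=A B H
Mark D: refs=F C, marked=A B D H
Mark F: refs=A, marked=A B D F H
Mark E: refs=B null H, marked=A B D E F H
Mark C: refs=null E, marked=A B C D E F H
Unmarked (collected): G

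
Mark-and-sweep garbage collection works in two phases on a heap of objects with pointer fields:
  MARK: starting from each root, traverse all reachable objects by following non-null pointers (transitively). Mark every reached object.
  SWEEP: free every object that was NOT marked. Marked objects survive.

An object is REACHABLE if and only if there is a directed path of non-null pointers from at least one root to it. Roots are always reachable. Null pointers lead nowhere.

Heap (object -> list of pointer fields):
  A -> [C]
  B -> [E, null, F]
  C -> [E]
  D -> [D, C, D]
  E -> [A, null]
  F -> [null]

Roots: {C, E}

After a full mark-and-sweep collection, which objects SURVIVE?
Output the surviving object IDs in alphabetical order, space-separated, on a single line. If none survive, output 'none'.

Answer: A C E

Derivation:
Roots: C E
Mark C: refs=E, marked=C
Mark E: refs=A null, marked=C E
Mark A: refs=C, marked=A C E
Unmarked (collected): B D F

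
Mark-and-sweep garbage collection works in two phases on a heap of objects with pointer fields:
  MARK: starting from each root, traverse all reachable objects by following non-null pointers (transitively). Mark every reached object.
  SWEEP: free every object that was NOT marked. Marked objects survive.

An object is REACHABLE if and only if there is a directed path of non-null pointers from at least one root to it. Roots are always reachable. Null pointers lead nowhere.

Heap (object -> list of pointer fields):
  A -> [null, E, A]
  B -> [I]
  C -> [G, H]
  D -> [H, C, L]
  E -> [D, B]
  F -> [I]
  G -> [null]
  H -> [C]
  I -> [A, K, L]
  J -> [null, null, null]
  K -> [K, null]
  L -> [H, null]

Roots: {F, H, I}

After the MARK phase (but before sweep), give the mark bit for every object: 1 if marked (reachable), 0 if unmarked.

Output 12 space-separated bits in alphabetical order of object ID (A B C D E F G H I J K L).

Answer: 1 1 1 1 1 1 1 1 1 0 1 1

Derivation:
Roots: F H I
Mark F: refs=I, marked=F
Mark H: refs=C, marked=F H
Mark I: refs=A K L, marked=F H I
Mark C: refs=G H, marked=C F H I
Mark A: refs=null E A, marked=A C F H I
Mark K: refs=K null, marked=A C F H I K
Mark L: refs=H null, marked=A C F H I K L
Mark G: refs=null, marked=A C F G H I K L
Mark E: refs=D B, marked=A C E F G H I K L
Mark D: refs=H C L, marked=A C D E F G H I K L
Mark B: refs=I, marked=A B C D E F G H I K L
Unmarked (collected): J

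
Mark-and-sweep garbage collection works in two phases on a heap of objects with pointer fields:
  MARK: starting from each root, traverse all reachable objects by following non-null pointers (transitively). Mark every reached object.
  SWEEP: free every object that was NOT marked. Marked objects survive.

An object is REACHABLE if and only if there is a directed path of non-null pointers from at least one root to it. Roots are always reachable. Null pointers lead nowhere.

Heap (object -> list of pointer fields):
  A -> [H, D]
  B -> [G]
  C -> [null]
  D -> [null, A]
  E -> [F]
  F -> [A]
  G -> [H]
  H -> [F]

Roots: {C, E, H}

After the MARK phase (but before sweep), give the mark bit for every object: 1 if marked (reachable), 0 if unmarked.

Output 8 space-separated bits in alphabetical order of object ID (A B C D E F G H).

Roots: C E H
Mark C: refs=null, marked=C
Mark E: refs=F, marked=C E
Mark H: refs=F, marked=C E H
Mark F: refs=A, marked=C E F H
Mark A: refs=H D, marked=A C E F H
Mark D: refs=null A, marked=A C D E F H
Unmarked (collected): B G

Answer: 1 0 1 1 1 1 0 1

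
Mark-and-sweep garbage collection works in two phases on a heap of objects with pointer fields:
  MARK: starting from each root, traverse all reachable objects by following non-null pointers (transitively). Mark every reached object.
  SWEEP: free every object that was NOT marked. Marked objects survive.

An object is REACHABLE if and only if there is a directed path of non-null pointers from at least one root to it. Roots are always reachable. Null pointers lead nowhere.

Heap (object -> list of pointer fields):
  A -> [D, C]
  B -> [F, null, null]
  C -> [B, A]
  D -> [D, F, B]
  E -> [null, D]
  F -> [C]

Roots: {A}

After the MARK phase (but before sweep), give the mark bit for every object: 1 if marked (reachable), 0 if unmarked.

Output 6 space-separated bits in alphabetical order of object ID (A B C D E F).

Roots: A
Mark A: refs=D C, marked=A
Mark D: refs=D F B, marked=A D
Mark C: refs=B A, marked=A C D
Mark F: refs=C, marked=A C D F
Mark B: refs=F null null, marked=A B C D F
Unmarked (collected): E

Answer: 1 1 1 1 0 1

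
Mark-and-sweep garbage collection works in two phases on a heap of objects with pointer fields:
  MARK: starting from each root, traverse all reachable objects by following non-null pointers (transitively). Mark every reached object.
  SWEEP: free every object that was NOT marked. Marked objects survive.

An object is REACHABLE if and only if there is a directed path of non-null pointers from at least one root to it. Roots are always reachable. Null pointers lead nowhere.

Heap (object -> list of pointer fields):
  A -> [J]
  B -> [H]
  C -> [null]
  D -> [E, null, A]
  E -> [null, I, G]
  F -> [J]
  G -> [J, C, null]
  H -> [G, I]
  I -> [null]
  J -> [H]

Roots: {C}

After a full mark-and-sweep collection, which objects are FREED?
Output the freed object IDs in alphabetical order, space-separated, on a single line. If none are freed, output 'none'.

Answer: A B D E F G H I J

Derivation:
Roots: C
Mark C: refs=null, marked=C
Unmarked (collected): A B D E F G H I J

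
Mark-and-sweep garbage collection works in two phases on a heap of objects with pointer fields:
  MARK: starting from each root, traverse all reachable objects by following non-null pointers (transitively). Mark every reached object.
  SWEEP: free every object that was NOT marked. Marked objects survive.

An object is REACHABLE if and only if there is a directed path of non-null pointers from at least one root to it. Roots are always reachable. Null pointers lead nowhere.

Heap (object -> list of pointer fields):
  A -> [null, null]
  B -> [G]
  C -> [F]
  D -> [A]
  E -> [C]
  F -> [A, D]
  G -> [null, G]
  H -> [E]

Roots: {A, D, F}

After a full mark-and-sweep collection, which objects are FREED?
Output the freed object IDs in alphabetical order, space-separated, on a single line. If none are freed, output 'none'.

Roots: A D F
Mark A: refs=null null, marked=A
Mark D: refs=A, marked=A D
Mark F: refs=A D, marked=A D F
Unmarked (collected): B C E G H

Answer: B C E G H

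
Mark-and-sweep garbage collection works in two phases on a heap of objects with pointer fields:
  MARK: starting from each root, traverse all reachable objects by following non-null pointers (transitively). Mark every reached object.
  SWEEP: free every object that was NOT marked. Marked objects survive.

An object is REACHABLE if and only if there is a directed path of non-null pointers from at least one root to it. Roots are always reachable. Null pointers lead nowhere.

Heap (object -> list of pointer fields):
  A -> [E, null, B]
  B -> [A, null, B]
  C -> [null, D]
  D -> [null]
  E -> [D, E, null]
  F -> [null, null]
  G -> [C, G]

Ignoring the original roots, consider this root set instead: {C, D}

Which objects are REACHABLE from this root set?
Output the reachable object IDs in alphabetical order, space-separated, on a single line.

Roots: C D
Mark C: refs=null D, marked=C
Mark D: refs=null, marked=C D
Unmarked (collected): A B E F G

Answer: C D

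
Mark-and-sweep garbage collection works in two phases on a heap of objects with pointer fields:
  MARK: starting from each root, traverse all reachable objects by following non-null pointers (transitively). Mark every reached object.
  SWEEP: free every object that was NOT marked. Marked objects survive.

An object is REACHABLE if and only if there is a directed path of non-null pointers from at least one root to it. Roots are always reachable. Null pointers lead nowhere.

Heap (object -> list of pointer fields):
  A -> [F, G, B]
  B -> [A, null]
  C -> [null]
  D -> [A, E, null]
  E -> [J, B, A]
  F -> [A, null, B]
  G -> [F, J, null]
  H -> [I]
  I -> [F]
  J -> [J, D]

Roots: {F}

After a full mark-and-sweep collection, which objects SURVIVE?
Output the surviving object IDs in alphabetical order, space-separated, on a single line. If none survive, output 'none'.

Roots: F
Mark F: refs=A null B, marked=F
Mark A: refs=F G B, marked=A F
Mark B: refs=A null, marked=A B F
Mark G: refs=F J null, marked=A B F G
Mark J: refs=J D, marked=A B F G J
Mark D: refs=A E null, marked=A B D F G J
Mark E: refs=J B A, marked=A B D E F G J
Unmarked (collected): C H I

Answer: A B D E F G J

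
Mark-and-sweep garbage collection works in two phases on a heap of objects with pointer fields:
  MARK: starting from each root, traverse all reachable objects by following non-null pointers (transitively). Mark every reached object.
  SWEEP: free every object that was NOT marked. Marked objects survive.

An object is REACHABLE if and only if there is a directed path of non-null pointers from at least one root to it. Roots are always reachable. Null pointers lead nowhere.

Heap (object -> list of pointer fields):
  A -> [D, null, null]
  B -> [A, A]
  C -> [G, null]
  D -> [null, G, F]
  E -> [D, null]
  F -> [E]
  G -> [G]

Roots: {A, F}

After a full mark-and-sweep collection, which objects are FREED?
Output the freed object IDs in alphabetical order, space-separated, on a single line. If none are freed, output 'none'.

Roots: A F
Mark A: refs=D null null, marked=A
Mark F: refs=E, marked=A F
Mark D: refs=null G F, marked=A D F
Mark E: refs=D null, marked=A D E F
Mark G: refs=G, marked=A D E F G
Unmarked (collected): B C

Answer: B C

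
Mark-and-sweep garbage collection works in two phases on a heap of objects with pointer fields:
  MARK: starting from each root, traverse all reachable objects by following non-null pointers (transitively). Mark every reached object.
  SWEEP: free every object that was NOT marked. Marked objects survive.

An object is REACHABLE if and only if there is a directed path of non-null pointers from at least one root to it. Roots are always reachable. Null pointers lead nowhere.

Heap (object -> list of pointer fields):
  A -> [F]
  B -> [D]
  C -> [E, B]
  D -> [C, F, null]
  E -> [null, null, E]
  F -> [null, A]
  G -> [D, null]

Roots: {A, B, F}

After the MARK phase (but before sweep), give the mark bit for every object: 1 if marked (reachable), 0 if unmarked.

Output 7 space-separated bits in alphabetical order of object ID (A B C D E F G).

Answer: 1 1 1 1 1 1 0

Derivation:
Roots: A B F
Mark A: refs=F, marked=A
Mark B: refs=D, marked=A B
Mark F: refs=null A, marked=A B F
Mark D: refs=C F null, marked=A B D F
Mark C: refs=E B, marked=A B C D F
Mark E: refs=null null E, marked=A B C D E F
Unmarked (collected): G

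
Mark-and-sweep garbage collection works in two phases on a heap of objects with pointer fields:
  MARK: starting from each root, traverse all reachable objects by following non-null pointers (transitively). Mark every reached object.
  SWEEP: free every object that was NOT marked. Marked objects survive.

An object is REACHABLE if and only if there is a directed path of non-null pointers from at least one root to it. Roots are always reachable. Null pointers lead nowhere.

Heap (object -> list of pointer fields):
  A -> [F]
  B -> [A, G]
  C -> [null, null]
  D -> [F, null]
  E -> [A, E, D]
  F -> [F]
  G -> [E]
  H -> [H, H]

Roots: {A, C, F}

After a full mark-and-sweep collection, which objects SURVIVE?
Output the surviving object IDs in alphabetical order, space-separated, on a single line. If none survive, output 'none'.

Answer: A C F

Derivation:
Roots: A C F
Mark A: refs=F, marked=A
Mark C: refs=null null, marked=A C
Mark F: refs=F, marked=A C F
Unmarked (collected): B D E G H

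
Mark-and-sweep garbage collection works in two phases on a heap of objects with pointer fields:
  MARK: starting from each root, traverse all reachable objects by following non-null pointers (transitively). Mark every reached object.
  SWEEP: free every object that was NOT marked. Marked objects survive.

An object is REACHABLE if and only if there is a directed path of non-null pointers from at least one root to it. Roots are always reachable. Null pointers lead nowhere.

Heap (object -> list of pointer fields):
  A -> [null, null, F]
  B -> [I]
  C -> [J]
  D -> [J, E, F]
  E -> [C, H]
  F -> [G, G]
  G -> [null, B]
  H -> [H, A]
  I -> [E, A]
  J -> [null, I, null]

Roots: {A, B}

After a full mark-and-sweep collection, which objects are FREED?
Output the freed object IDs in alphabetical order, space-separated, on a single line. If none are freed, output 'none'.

Roots: A B
Mark A: refs=null null F, marked=A
Mark B: refs=I, marked=A B
Mark F: refs=G G, marked=A B F
Mark I: refs=E A, marked=A B F I
Mark G: refs=null B, marked=A B F G I
Mark E: refs=C H, marked=A B E F G I
Mark C: refs=J, marked=A B C E F G I
Mark H: refs=H A, marked=A B C E F G H I
Mark J: refs=null I null, marked=A B C E F G H I J
Unmarked (collected): D

Answer: D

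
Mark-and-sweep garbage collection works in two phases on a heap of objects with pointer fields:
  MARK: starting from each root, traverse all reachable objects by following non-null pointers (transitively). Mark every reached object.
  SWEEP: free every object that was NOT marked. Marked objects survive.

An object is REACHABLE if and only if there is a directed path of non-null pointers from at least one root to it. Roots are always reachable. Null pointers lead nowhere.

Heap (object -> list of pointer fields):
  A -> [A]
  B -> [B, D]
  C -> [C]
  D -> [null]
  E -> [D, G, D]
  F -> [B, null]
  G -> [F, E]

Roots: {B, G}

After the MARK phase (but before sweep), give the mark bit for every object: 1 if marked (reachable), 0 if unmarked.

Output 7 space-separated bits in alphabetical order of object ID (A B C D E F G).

Roots: B G
Mark B: refs=B D, marked=B
Mark G: refs=F E, marked=B G
Mark D: refs=null, marked=B D G
Mark F: refs=B null, marked=B D F G
Mark E: refs=D G D, marked=B D E F G
Unmarked (collected): A C

Answer: 0 1 0 1 1 1 1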